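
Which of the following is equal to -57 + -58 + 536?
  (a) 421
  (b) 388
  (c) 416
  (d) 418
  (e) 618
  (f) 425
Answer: a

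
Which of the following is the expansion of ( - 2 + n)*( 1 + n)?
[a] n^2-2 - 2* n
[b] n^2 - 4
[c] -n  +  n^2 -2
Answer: c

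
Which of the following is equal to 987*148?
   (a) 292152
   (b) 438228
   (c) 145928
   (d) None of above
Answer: d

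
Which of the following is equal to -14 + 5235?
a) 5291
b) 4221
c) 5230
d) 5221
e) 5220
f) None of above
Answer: d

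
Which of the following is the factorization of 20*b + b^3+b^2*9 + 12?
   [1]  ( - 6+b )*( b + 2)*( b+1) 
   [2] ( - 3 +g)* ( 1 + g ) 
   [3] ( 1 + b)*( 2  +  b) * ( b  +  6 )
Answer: 3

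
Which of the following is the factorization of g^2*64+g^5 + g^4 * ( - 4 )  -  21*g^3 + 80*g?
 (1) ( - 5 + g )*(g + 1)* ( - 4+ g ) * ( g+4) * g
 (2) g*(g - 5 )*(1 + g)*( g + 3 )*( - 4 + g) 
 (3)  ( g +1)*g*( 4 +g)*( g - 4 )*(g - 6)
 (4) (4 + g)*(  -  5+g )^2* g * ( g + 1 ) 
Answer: 1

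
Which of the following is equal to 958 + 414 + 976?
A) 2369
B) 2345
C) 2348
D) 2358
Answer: C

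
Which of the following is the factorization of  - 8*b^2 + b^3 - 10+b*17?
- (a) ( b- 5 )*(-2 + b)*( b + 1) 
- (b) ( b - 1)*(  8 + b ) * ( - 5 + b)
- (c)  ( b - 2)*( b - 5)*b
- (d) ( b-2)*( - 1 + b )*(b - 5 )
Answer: d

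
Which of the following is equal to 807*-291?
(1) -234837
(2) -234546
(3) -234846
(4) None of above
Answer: 1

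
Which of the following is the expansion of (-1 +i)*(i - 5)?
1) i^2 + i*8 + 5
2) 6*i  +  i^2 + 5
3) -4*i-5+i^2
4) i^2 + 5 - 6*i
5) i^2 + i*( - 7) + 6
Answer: 4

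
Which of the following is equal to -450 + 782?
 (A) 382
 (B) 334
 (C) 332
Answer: C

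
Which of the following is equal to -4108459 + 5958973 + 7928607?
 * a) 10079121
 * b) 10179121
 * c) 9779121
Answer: c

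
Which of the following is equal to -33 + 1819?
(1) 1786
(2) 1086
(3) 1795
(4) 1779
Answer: 1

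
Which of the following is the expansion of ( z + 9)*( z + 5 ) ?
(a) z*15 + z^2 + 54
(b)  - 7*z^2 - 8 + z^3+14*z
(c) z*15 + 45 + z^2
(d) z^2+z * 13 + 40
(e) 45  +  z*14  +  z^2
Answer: e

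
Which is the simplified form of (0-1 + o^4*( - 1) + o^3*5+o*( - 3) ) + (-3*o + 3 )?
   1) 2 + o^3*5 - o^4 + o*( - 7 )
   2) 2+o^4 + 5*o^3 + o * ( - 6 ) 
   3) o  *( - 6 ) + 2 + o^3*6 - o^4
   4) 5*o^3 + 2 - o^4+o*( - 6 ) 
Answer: 4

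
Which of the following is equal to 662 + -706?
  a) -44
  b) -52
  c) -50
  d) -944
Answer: a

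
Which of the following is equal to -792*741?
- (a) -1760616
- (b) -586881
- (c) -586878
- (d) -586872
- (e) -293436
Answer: d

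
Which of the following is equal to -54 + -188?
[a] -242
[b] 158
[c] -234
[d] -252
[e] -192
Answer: a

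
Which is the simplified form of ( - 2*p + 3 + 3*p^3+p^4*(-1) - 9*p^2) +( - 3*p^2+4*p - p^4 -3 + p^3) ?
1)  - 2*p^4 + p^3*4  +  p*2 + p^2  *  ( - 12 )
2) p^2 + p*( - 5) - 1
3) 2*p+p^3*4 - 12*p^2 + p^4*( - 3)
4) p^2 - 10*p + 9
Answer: 1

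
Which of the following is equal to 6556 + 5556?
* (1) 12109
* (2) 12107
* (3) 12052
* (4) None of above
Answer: 4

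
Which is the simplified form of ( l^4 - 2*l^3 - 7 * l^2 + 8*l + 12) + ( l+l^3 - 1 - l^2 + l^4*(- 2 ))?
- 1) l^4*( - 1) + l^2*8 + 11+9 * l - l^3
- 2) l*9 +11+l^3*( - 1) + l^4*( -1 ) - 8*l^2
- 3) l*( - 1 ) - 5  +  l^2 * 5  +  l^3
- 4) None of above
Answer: 2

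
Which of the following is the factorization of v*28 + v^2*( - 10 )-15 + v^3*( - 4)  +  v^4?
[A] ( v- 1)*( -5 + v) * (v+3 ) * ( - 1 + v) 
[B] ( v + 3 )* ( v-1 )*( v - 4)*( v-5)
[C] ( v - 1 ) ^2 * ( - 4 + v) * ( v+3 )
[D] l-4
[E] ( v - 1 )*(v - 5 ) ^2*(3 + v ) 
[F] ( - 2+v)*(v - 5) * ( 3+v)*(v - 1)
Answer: A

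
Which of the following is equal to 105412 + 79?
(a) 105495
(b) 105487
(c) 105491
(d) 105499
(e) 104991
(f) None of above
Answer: c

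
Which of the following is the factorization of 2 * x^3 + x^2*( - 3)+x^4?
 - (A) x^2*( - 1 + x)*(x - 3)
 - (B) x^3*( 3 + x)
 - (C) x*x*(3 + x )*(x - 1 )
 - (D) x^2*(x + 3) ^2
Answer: C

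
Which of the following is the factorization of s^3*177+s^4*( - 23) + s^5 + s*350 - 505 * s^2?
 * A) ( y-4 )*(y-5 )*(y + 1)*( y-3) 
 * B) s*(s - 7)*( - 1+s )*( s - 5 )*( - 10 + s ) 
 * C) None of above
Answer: B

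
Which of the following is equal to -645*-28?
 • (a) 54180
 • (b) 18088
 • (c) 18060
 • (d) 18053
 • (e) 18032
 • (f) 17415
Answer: c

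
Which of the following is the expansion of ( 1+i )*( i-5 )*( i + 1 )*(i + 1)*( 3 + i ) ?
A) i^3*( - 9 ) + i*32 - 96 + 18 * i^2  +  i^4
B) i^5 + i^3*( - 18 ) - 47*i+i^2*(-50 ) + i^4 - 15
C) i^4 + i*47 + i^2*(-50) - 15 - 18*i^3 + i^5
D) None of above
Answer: B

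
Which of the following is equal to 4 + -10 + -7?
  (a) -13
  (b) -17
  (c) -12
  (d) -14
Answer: a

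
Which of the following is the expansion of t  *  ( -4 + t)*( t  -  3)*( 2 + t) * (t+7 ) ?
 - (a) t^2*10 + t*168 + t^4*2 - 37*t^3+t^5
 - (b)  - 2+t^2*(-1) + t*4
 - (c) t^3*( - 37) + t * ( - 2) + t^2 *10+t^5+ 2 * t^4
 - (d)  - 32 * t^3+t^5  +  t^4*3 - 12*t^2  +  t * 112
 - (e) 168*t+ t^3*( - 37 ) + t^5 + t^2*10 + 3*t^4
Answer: a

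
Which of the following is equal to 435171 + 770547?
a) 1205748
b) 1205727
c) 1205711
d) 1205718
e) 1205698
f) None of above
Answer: d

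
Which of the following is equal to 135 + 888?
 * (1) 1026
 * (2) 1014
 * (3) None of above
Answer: 3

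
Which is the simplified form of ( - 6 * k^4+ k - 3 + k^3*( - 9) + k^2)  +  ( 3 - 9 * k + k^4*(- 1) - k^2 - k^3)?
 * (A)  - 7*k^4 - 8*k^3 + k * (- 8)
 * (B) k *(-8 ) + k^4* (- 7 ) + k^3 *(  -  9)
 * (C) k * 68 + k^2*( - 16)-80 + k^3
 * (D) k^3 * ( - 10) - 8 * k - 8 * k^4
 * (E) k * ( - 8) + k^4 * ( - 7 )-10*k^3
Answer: E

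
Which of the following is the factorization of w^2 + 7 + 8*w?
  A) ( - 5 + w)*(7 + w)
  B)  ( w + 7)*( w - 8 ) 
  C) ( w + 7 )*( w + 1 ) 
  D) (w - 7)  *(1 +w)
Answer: C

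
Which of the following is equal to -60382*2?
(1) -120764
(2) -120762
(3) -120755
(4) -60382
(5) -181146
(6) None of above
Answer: 1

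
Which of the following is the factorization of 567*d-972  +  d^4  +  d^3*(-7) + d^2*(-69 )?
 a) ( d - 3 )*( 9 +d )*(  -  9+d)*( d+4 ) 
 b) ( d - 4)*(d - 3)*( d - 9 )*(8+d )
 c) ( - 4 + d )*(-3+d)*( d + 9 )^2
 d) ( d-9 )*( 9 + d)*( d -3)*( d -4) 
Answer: d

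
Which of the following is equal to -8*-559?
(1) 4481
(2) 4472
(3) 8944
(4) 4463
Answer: 2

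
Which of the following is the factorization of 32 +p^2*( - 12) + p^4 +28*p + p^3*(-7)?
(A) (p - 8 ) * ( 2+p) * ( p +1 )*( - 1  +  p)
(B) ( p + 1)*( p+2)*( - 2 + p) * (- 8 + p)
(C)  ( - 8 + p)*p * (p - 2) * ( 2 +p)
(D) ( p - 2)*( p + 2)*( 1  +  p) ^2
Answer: B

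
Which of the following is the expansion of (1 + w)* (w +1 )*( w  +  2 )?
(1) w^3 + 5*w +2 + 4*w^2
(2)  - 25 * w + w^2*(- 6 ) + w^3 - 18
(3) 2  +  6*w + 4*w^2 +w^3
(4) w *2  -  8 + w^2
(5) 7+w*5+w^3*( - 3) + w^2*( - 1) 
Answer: 1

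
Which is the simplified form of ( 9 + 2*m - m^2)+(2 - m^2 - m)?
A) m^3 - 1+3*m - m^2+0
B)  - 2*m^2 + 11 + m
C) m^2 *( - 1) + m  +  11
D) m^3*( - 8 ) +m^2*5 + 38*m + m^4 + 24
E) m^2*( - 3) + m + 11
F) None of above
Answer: B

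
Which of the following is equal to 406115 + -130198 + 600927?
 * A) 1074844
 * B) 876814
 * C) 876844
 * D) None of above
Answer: C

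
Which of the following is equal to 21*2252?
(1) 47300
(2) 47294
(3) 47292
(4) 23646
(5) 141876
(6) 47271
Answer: 3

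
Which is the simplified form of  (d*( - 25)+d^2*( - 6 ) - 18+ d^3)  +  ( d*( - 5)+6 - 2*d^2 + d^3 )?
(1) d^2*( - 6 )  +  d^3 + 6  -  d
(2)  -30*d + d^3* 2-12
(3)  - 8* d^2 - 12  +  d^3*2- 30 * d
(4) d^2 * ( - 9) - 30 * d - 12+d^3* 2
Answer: 3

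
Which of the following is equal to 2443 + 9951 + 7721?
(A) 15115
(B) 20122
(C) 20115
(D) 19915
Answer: C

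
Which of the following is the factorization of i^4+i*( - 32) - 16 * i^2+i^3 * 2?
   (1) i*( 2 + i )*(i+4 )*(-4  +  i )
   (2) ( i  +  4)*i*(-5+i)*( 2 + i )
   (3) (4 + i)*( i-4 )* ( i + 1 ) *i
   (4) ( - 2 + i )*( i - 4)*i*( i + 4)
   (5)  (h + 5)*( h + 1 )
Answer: 1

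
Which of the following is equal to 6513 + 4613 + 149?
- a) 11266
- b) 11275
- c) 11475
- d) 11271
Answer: b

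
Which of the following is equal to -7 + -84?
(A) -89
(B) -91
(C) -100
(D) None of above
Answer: B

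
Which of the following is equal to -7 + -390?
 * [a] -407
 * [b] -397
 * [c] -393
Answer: b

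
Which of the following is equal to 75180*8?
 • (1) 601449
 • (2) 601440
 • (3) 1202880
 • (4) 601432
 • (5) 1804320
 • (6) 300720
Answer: 2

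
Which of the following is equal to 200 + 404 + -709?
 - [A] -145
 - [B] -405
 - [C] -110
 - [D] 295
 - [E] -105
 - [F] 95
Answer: E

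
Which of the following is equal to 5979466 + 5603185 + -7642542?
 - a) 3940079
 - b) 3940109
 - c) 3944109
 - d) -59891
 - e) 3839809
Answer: b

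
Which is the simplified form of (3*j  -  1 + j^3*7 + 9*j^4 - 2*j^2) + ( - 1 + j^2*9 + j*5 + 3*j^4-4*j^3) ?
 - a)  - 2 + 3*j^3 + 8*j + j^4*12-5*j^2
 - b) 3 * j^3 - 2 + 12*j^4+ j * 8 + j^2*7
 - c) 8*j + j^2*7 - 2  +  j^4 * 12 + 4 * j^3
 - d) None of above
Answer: b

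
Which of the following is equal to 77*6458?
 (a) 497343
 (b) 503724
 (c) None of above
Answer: c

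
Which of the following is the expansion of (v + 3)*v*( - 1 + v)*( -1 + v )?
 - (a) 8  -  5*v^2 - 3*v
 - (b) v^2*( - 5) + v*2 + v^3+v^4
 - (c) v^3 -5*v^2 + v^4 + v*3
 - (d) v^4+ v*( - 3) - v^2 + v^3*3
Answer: c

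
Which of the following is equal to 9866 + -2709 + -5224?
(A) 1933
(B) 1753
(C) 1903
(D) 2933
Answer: A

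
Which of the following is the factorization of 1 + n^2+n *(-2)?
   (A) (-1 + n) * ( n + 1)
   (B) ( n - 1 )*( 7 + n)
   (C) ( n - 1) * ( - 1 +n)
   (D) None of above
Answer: C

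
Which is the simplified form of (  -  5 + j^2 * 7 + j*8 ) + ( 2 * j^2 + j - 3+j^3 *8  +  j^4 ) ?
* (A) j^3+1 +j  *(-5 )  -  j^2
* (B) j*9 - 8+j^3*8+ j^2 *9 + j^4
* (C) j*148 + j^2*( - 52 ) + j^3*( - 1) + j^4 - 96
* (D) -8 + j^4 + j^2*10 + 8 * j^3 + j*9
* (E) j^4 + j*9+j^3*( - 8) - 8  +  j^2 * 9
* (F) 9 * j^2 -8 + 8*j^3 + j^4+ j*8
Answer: B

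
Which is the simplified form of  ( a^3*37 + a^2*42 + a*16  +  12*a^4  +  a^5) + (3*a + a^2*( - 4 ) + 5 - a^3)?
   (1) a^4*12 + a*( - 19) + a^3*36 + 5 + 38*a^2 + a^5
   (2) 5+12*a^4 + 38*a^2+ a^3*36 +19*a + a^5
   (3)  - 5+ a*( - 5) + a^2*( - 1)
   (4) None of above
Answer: 2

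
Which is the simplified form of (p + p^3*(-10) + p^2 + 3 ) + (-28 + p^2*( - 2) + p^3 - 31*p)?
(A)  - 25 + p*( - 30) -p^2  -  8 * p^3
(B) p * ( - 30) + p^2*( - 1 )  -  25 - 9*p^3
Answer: B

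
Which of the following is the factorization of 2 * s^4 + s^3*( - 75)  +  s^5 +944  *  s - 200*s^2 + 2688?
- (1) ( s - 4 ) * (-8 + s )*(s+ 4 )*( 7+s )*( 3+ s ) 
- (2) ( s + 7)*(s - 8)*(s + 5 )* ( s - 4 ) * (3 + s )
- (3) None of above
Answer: 1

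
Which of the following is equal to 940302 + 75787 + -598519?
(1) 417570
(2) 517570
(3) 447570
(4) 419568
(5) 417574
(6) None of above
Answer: 1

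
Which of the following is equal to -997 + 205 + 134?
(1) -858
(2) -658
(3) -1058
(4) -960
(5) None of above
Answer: 2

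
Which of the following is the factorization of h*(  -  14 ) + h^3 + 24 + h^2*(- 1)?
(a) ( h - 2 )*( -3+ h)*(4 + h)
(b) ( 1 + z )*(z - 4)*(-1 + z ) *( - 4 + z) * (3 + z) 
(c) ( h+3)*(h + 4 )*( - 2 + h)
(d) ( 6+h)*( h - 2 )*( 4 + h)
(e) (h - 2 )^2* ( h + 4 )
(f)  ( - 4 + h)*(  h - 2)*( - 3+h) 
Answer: a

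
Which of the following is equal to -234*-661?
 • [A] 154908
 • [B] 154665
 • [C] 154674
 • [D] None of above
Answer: C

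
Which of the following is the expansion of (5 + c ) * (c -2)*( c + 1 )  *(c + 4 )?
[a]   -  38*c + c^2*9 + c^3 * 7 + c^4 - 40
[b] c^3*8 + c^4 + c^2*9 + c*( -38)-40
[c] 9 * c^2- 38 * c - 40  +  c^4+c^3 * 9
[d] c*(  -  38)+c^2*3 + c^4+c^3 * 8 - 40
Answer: b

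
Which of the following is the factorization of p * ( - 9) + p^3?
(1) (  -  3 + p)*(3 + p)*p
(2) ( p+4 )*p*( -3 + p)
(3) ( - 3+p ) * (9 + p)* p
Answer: 1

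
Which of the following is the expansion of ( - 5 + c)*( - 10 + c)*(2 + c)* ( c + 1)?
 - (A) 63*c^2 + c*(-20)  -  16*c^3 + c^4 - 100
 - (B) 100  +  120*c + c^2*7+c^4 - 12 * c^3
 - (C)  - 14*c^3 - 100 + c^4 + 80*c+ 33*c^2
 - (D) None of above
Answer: B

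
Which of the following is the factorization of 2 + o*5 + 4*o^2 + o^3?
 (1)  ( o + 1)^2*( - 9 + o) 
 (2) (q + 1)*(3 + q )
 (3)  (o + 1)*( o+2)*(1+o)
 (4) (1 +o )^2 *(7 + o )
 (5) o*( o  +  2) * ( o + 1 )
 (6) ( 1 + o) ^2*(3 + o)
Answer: 3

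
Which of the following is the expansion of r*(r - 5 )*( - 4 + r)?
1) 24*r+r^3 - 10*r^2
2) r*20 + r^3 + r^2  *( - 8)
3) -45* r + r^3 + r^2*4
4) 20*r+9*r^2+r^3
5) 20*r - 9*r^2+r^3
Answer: 5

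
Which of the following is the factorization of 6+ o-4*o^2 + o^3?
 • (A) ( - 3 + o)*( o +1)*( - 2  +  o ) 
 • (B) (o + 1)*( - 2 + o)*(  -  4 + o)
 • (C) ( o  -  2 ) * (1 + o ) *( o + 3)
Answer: A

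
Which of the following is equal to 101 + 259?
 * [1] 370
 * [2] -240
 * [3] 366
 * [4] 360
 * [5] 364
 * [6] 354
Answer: 4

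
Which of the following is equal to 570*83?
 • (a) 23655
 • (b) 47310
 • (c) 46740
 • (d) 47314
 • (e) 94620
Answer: b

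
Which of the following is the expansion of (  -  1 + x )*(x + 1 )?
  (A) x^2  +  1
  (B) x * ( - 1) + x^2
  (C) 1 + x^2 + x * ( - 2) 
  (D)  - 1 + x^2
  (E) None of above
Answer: D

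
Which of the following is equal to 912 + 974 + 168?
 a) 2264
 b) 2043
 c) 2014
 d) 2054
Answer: d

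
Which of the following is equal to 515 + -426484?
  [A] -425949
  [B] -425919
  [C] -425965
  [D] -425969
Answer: D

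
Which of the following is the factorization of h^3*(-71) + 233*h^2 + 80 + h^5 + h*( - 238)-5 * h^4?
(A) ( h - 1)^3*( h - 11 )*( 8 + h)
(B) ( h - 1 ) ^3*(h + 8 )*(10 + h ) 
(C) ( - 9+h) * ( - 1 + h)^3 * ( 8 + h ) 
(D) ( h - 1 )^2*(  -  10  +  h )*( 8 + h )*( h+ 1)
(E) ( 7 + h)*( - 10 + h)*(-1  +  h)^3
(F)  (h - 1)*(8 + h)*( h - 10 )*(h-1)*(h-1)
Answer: F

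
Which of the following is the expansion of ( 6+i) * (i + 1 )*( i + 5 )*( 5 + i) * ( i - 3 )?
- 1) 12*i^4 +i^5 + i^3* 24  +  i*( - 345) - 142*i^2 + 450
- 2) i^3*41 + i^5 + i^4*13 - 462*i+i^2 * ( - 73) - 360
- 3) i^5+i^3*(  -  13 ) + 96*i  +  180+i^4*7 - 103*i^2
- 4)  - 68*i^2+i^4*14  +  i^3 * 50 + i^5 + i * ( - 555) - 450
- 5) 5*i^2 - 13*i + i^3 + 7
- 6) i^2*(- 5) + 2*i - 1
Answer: 4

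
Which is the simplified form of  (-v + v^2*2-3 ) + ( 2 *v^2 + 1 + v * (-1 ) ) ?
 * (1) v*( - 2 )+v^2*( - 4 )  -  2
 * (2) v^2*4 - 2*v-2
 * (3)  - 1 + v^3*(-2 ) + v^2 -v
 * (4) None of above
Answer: 2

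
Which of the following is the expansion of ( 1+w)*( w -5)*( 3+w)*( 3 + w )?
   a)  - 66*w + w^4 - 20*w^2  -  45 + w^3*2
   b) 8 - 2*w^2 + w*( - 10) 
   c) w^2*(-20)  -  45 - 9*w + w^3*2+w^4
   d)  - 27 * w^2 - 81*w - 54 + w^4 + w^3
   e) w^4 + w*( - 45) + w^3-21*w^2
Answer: a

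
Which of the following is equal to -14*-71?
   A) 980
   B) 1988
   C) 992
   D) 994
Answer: D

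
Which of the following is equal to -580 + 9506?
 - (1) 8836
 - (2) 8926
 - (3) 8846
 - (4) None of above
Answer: 2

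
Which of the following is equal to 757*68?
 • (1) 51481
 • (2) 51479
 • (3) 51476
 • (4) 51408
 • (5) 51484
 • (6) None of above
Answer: 3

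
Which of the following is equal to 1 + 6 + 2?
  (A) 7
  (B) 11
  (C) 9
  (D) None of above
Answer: C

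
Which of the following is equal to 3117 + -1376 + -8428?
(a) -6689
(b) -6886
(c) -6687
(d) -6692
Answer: c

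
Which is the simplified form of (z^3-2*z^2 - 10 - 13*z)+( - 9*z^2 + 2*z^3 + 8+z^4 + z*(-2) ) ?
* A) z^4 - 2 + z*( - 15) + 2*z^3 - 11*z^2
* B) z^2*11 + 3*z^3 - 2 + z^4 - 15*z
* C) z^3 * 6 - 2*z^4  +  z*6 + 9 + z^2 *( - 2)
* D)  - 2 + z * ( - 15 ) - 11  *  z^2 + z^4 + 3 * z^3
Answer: D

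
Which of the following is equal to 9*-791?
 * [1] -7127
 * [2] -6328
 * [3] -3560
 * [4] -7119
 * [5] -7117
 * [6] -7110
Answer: 4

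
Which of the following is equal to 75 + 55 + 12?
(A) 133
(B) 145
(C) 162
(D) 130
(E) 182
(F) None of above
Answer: F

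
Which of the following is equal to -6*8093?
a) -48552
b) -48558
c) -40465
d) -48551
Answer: b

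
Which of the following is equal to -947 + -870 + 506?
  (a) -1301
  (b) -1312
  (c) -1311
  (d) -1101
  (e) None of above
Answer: c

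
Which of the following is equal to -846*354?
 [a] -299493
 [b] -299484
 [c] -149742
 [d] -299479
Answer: b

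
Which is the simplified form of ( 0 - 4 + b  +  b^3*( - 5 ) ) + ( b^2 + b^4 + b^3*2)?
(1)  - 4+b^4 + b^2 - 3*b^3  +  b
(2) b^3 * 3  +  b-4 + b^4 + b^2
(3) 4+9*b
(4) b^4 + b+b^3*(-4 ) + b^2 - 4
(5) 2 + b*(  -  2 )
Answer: 1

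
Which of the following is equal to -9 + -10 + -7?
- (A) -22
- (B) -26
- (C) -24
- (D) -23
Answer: B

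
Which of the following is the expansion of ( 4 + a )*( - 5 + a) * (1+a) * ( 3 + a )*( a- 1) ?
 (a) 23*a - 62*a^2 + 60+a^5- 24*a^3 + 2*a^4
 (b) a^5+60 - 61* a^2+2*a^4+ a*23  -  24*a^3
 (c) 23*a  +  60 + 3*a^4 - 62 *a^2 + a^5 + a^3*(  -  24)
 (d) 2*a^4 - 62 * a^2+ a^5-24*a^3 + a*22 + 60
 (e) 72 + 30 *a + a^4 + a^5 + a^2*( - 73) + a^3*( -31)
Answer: a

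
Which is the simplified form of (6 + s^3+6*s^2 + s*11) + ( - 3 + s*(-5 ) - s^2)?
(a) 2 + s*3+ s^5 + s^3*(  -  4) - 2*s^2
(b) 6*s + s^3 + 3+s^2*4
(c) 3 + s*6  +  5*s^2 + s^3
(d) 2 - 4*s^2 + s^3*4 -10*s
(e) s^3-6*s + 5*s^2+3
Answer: c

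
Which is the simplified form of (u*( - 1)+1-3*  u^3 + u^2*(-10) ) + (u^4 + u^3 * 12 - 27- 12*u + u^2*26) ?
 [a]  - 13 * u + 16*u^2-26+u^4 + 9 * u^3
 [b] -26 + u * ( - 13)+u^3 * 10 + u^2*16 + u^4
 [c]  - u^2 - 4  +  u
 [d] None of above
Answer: a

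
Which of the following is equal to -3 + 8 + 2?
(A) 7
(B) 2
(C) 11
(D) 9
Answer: A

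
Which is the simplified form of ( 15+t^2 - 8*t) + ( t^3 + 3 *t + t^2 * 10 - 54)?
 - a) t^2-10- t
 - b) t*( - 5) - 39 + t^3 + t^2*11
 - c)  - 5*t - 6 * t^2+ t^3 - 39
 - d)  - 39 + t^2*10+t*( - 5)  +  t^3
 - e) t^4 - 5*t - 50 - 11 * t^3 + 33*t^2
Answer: b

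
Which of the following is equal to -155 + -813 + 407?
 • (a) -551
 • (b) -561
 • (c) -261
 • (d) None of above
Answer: b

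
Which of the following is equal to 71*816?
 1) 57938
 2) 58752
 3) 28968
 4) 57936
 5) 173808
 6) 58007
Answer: 4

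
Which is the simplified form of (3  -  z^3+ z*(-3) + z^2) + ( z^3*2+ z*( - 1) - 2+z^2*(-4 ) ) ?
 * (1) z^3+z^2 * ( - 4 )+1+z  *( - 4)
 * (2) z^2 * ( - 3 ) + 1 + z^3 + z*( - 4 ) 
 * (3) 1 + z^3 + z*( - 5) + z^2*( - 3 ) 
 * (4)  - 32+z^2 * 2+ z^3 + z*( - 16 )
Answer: 2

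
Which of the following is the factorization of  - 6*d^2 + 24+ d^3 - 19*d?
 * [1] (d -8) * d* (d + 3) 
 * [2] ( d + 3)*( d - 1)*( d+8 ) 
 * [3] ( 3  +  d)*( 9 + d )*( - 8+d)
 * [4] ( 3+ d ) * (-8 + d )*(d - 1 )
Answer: 4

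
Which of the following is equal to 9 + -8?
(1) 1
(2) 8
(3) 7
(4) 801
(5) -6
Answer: 1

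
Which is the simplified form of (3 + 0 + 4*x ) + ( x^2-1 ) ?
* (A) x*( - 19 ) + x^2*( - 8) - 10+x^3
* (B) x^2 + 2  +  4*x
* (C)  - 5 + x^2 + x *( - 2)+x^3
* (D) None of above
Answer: B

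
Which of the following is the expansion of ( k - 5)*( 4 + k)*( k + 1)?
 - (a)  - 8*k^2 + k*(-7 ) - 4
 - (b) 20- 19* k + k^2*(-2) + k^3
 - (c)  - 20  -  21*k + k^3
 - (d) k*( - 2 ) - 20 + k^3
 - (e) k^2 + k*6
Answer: c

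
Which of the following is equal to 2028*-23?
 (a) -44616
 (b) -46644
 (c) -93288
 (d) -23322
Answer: b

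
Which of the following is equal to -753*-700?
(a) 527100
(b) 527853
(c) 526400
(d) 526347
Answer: a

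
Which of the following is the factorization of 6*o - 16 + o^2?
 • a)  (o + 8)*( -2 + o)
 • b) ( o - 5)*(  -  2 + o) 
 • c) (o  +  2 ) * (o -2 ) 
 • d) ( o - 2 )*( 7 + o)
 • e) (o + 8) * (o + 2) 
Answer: a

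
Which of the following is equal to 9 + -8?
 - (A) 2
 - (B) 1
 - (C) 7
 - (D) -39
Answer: B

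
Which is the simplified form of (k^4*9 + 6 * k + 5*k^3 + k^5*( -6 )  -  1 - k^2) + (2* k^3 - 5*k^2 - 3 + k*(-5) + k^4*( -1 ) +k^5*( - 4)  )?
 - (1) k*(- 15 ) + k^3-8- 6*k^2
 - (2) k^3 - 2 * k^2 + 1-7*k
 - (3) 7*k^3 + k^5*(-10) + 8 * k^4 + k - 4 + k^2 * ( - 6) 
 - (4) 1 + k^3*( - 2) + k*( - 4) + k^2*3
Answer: 3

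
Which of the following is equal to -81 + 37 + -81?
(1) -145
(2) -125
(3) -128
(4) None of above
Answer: 2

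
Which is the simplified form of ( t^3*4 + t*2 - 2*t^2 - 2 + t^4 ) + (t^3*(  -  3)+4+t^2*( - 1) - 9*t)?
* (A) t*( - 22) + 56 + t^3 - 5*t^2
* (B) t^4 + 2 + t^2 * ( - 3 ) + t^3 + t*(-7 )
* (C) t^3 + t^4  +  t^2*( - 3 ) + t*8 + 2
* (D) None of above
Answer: B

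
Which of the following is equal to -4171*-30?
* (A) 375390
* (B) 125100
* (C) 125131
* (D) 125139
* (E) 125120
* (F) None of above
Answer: F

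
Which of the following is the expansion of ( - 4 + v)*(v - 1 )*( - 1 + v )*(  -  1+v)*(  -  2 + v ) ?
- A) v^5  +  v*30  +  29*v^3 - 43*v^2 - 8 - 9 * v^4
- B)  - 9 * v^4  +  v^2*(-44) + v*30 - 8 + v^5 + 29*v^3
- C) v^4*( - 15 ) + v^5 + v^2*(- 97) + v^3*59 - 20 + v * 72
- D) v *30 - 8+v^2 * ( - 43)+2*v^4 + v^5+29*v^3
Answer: A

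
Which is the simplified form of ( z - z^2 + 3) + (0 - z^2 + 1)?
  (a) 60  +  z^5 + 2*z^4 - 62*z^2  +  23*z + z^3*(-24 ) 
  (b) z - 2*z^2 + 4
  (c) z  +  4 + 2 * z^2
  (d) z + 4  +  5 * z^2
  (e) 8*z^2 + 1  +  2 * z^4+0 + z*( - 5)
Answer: b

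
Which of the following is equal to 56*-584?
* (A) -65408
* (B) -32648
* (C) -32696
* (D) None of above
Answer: D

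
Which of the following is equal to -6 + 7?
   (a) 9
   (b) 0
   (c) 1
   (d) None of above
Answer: c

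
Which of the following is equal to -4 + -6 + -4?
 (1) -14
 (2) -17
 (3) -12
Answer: 1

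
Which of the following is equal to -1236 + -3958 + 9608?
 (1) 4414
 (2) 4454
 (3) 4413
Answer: 1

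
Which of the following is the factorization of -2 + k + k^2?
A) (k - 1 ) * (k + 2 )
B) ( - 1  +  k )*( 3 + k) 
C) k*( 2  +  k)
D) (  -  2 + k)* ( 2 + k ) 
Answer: A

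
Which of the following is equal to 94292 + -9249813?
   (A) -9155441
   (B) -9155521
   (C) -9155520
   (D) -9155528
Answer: B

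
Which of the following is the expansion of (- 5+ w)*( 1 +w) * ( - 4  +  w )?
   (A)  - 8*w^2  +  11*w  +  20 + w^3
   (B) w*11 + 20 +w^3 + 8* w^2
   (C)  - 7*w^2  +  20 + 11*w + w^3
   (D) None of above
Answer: A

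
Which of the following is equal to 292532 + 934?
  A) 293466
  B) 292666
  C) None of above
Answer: A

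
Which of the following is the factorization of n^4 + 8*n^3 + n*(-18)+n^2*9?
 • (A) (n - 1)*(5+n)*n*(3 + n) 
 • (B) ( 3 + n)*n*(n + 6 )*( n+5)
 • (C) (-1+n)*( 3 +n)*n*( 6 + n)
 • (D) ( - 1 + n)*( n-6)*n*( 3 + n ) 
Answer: C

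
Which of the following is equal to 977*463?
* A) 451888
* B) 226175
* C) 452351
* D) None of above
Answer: C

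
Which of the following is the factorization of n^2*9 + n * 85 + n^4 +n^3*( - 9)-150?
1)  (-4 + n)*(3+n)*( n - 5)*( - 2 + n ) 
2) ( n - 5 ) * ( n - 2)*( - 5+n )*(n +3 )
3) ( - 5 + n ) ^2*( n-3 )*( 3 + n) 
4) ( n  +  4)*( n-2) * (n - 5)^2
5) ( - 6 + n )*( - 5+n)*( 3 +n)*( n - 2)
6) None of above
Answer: 2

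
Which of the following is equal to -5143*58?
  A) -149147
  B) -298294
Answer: B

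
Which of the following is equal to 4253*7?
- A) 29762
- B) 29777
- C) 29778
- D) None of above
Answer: D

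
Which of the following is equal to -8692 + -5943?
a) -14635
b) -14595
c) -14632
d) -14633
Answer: a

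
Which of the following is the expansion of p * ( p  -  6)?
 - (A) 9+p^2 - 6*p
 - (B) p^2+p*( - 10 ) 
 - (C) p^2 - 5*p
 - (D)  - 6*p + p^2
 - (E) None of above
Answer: D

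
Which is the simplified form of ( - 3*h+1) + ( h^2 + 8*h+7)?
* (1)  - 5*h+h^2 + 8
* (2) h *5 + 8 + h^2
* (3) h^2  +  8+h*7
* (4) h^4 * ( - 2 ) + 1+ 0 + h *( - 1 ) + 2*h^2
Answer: 2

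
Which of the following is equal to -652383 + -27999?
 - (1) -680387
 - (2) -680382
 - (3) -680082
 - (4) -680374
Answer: 2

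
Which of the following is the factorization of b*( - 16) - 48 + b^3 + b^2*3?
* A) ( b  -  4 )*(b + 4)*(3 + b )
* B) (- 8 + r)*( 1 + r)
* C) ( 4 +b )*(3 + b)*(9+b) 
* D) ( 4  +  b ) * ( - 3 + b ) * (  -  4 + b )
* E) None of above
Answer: A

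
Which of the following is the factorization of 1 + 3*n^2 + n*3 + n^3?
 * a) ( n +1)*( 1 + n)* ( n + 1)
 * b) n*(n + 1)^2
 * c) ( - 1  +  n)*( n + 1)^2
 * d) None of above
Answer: a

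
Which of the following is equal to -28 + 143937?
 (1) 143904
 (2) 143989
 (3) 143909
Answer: 3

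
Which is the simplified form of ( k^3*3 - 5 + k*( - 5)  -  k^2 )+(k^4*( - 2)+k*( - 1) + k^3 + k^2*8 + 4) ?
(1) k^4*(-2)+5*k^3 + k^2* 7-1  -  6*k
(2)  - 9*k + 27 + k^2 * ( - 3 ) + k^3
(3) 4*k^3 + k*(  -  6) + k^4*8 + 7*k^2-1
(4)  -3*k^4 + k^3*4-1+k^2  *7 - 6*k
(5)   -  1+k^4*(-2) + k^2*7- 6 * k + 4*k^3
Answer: 5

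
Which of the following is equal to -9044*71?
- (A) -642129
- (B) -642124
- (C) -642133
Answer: B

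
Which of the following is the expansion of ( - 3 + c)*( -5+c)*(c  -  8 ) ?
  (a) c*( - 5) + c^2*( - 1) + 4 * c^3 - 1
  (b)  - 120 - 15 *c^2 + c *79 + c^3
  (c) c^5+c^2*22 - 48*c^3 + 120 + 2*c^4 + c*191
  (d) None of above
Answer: d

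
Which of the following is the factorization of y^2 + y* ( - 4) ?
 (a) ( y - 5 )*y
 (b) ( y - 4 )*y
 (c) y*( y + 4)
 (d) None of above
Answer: b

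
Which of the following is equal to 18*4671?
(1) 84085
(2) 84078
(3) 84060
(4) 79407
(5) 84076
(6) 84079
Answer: 2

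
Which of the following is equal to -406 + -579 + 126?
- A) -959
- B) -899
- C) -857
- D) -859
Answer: D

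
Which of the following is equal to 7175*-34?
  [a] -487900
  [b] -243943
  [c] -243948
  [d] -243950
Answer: d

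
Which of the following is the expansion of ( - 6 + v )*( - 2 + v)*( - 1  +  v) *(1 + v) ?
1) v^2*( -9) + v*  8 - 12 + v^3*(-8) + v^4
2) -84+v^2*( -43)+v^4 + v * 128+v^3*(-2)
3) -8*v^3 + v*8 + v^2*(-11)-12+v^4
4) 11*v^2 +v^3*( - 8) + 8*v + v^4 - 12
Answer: 4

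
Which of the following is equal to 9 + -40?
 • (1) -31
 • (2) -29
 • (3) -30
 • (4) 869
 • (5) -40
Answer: 1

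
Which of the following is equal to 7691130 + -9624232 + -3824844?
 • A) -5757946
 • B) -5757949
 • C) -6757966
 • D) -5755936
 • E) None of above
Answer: A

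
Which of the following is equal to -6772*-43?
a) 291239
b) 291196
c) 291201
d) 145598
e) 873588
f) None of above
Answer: b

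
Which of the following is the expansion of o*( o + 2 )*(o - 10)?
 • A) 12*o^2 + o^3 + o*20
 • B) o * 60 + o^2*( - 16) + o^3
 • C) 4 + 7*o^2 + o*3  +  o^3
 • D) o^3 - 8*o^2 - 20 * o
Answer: D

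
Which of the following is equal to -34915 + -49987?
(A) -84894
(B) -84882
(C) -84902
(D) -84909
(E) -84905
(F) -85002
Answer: C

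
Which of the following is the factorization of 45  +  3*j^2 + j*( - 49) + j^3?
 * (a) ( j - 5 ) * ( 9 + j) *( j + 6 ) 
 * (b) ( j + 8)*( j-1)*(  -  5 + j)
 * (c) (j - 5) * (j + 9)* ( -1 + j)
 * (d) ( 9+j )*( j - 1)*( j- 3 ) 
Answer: c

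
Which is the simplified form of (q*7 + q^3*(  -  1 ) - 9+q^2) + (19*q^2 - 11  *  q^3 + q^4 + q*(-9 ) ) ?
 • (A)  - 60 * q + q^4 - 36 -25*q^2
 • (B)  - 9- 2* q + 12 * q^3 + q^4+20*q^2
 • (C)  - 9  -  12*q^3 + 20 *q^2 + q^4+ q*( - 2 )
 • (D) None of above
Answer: C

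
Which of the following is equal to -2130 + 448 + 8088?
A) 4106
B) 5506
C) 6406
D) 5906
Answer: C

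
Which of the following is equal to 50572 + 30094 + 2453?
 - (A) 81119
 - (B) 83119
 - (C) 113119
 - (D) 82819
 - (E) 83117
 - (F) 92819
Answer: B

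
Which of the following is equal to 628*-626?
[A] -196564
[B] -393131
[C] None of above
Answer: C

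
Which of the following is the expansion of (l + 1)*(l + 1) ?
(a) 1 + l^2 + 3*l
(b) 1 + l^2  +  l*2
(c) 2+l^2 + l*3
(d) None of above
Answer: b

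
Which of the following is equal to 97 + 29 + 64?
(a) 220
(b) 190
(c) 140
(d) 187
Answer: b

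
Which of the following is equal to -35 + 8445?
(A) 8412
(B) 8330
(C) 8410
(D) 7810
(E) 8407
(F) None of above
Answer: C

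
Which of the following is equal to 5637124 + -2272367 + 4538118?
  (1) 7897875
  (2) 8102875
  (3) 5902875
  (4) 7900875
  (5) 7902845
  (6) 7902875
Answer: 6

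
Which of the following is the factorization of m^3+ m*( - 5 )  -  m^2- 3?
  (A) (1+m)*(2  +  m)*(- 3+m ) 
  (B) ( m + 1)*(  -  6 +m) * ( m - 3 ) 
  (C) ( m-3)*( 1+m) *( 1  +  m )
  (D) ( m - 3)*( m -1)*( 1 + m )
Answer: C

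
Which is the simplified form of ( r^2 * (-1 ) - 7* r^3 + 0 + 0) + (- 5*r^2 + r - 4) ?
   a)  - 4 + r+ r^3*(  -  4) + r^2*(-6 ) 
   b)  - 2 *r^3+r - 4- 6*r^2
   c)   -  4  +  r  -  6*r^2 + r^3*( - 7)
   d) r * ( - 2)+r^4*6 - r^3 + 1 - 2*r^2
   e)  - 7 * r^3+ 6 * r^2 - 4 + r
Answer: c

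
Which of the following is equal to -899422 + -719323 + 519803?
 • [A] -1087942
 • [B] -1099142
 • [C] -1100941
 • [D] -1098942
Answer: D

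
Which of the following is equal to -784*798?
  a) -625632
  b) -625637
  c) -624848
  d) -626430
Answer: a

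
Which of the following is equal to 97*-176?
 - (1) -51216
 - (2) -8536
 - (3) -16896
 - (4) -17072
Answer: 4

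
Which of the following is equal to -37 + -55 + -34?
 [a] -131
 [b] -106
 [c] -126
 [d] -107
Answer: c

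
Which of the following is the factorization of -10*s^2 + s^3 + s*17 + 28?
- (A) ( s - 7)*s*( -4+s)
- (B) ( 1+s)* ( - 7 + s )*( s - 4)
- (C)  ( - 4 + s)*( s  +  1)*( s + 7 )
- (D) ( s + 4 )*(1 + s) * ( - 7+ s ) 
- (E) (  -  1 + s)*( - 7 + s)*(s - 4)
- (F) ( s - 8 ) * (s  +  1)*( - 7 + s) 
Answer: B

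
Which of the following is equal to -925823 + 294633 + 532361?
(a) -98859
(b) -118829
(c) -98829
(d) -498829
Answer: c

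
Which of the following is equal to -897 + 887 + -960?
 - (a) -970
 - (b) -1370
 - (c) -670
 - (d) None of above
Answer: a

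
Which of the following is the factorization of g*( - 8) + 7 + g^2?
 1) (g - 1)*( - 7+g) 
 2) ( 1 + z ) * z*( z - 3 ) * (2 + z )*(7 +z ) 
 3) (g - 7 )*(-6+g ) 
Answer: 1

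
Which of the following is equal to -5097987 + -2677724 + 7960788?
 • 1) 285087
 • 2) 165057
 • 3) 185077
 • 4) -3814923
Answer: 3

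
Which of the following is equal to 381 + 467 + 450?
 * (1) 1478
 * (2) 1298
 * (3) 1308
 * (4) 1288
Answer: 2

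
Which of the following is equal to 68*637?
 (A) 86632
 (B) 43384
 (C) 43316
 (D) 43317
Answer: C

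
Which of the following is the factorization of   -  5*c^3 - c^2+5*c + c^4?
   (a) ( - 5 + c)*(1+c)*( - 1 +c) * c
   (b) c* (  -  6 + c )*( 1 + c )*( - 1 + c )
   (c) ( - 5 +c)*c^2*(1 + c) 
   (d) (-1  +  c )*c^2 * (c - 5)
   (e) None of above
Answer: a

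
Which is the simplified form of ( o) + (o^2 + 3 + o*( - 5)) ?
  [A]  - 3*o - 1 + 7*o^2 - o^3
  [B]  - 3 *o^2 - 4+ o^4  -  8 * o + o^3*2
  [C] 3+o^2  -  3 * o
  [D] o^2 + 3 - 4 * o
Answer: D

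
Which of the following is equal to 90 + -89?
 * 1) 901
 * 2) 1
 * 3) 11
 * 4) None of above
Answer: 2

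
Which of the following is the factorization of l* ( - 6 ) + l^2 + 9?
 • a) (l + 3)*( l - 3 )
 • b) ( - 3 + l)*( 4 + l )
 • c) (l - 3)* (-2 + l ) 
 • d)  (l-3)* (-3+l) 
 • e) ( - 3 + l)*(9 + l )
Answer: d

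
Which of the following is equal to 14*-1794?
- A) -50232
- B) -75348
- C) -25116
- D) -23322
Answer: C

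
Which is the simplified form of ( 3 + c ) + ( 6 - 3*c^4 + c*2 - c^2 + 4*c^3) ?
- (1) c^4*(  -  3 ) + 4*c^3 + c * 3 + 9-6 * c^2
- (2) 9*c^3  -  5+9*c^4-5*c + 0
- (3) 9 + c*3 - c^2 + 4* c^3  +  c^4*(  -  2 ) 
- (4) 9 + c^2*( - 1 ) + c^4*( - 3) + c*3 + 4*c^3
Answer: 4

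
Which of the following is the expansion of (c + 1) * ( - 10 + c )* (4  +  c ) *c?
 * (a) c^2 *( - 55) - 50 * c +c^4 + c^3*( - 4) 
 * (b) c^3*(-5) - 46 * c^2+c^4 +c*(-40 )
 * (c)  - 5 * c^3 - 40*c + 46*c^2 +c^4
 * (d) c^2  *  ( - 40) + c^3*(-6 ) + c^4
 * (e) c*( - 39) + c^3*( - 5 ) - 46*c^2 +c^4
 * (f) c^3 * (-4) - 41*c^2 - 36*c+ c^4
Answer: b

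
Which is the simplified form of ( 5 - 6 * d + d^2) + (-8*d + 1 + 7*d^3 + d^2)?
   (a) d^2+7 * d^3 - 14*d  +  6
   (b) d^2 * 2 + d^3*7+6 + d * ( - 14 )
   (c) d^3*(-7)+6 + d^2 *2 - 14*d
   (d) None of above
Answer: b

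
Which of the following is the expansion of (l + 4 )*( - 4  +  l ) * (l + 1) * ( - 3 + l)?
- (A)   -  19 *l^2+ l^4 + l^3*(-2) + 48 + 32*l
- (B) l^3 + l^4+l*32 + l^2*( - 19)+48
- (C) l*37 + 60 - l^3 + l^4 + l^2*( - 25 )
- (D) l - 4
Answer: A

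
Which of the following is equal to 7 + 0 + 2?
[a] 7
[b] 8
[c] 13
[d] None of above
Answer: d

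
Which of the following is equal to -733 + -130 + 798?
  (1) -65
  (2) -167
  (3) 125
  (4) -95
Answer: 1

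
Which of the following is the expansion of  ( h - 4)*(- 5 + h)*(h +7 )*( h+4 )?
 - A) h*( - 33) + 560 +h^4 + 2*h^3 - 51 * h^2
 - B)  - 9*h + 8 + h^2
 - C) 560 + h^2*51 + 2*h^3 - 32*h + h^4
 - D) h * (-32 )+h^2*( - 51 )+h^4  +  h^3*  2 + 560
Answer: D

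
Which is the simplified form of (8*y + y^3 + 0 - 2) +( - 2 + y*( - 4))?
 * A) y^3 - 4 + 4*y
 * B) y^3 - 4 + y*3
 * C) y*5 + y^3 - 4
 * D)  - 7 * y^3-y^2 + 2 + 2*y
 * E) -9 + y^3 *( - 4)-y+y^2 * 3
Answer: A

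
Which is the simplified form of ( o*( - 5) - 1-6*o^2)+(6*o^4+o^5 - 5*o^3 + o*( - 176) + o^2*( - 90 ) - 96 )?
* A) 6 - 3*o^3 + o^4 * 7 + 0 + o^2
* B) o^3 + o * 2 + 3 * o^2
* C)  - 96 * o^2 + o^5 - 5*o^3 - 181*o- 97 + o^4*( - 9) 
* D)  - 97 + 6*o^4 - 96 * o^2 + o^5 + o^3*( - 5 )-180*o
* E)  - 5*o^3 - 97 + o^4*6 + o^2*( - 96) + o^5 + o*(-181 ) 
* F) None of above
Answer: E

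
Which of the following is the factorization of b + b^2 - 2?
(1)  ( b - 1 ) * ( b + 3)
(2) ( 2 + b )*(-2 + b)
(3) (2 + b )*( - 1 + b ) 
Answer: 3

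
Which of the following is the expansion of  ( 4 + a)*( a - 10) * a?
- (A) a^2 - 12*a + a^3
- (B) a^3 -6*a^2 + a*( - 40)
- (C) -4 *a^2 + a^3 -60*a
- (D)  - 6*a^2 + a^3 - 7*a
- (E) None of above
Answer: B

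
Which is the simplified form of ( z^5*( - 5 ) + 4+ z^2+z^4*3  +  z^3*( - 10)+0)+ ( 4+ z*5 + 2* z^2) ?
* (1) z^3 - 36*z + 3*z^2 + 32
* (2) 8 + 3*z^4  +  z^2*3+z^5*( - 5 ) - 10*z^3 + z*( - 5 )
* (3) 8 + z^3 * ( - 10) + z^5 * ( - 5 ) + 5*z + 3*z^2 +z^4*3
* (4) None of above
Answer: 3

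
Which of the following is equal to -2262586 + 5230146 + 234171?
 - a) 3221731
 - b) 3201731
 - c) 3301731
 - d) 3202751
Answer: b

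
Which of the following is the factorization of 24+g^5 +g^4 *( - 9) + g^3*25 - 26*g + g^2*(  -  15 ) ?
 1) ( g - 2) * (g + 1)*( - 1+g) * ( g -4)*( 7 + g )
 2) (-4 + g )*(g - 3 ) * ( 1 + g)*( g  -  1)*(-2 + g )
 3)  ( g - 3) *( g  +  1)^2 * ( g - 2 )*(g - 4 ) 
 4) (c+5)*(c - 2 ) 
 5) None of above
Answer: 2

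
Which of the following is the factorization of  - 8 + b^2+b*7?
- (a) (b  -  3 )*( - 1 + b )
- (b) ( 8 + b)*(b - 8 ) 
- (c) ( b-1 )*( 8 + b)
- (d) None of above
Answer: c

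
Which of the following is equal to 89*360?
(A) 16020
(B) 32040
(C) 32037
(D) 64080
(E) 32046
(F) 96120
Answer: B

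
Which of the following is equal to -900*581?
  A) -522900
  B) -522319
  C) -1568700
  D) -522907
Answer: A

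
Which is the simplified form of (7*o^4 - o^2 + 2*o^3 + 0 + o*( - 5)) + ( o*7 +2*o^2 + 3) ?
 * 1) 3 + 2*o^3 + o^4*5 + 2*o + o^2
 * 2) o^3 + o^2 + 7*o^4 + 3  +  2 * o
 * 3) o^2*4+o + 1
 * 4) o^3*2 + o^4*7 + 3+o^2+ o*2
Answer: 4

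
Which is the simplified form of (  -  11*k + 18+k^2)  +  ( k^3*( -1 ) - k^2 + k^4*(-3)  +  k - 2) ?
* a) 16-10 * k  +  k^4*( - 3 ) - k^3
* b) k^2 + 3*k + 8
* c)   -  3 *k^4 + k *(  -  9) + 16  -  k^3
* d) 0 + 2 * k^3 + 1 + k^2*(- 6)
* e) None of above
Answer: a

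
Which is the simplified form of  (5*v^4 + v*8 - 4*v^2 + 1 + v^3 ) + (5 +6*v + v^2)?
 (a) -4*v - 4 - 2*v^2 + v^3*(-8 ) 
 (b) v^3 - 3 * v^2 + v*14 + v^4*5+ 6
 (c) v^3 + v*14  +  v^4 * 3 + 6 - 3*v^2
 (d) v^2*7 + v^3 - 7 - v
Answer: b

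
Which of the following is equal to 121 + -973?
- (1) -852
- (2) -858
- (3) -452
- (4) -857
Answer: 1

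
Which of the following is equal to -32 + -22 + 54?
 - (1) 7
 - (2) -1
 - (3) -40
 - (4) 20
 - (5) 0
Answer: 5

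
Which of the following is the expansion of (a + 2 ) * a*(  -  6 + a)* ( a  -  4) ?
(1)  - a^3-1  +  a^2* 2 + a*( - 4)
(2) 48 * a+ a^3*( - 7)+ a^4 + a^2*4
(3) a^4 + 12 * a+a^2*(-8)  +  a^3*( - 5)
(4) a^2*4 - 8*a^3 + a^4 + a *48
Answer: 4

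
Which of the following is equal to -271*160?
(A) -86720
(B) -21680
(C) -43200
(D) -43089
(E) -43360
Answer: E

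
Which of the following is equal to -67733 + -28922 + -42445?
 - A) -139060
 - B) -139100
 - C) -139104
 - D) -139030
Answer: B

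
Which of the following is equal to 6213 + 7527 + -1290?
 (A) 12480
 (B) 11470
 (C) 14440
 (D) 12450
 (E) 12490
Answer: D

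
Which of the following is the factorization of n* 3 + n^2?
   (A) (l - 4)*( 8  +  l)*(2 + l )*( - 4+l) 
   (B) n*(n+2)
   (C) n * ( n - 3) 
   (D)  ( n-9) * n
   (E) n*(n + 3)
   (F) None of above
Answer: E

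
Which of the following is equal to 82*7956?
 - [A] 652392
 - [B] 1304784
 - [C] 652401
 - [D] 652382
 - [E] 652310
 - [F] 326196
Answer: A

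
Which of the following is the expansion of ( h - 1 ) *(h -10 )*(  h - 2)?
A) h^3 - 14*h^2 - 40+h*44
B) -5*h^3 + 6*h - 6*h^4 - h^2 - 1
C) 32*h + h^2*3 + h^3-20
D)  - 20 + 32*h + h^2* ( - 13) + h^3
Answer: D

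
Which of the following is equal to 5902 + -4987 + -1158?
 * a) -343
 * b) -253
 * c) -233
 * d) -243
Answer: d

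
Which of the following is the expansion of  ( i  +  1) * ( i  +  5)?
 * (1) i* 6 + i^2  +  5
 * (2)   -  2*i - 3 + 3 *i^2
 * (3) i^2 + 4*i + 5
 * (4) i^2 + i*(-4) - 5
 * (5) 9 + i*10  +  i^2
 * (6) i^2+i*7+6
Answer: 1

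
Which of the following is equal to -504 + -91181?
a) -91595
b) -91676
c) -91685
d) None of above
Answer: c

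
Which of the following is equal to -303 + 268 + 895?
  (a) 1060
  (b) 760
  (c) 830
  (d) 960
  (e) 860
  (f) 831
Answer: e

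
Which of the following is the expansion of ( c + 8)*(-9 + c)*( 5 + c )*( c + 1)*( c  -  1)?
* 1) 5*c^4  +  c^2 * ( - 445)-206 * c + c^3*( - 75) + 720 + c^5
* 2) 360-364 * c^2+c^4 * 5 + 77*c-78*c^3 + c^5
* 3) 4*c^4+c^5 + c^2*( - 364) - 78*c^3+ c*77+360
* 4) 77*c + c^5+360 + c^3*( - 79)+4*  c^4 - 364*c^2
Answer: 3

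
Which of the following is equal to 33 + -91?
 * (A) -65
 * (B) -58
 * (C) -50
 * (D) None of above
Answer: B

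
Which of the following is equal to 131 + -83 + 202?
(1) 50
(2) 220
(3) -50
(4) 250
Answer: 4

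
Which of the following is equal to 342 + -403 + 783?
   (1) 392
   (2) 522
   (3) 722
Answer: 3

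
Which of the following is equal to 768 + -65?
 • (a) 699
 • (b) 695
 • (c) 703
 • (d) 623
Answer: c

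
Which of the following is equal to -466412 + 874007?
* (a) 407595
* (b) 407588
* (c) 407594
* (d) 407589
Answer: a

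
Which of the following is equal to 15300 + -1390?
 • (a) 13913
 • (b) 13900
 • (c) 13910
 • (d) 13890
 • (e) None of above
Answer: c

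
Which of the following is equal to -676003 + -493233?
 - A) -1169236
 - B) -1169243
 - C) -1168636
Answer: A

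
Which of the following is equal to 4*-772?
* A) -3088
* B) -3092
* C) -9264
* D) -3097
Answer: A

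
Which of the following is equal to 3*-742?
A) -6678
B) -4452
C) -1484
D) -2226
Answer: D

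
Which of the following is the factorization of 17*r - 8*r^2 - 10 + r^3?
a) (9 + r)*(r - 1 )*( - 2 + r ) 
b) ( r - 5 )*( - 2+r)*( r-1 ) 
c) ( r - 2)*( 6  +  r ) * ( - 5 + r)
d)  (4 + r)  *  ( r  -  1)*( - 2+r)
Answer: b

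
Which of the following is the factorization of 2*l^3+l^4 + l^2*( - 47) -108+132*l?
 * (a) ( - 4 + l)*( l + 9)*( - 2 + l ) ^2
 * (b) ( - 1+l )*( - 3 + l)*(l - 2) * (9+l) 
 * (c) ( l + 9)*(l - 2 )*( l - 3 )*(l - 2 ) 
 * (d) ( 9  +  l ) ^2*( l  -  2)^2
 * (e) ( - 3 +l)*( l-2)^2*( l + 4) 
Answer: c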